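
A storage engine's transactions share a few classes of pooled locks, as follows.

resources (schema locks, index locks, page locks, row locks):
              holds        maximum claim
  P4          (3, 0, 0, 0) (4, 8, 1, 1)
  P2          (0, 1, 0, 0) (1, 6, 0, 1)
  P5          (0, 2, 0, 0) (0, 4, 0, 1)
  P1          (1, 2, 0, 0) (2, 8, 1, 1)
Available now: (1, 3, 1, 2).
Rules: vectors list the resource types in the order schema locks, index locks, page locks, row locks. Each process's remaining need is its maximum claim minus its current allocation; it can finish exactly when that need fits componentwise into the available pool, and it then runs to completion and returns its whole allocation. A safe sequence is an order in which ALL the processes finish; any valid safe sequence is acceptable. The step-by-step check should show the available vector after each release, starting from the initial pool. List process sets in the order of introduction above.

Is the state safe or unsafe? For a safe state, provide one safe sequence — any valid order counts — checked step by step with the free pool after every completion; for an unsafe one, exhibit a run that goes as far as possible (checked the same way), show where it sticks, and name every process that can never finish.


SAFE, for example via the order P5, P2, P1, P4.
Key observation: the order's first zero-slack moment is P2 ((1, 5, 0, 1) needed, (1, 5, 1, 2) free — a requested resource with nothing to spare).
Walking it through:
  pool = (1, 3, 1, 2)
  run P5 (needs (0, 2, 0, 1), free (1, 3, 1, 2)); after release of (0, 2, 0, 0) the pool is (1, 5, 1, 2)
  run P2 (needs (1, 5, 0, 1), free (1, 5, 1, 2)); after release of (0, 1, 0, 0) the pool is (1, 6, 1, 2)
  run P1 (needs (1, 6, 1, 1), free (1, 6, 1, 2)); after release of (1, 2, 0, 0) the pool is (2, 8, 1, 2)
  run P4 (needs (1, 8, 1, 1), free (2, 8, 1, 2)); after release of (3, 0, 0, 0) the pool is (5, 8, 1, 2)


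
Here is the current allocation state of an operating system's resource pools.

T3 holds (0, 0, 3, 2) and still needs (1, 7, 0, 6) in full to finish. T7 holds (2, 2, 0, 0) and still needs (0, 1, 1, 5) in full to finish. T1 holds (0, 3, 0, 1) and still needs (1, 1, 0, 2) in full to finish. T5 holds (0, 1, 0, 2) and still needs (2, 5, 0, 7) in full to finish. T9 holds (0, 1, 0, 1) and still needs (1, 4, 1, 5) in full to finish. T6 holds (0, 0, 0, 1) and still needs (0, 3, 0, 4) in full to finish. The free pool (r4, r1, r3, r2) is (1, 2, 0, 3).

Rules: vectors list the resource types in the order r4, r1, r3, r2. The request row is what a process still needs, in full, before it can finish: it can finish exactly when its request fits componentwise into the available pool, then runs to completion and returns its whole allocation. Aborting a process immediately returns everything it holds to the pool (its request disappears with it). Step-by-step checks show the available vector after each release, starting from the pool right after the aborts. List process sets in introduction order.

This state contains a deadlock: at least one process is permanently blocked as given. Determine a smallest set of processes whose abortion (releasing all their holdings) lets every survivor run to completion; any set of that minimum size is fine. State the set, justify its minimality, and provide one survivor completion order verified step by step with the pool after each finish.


Minimum abort set: T3.
Key observation: before aborting T3, T7 was permanently blocked — no order could ever run it; afterwards it completes at step 1.
No smaller set exists: with zero aborts the deadlock remains.
The survivors complete as T7, T9, T1, T5, T6. Verifying each step (starting from the post-abort pool):
  pool = (1, 2, 3, 5)
  run T7 (needs (0, 1, 1, 5), free (1, 2, 3, 5)); after release of (2, 2, 0, 0) the pool is (3, 4, 3, 5)
  run T9 (needs (1, 4, 1, 5), free (3, 4, 3, 5)); after release of (0, 1, 0, 1) the pool is (3, 5, 3, 6)
  run T1 (needs (1, 1, 0, 2), free (3, 5, 3, 6)); after release of (0, 3, 0, 1) the pool is (3, 8, 3, 7)
  run T5 (needs (2, 5, 0, 7), free (3, 8, 3, 7)); after release of (0, 1, 0, 2) the pool is (3, 9, 3, 9)
  run T6 (needs (0, 3, 0, 4), free (3, 9, 3, 9)); after release of (0, 0, 0, 1) the pool is (3, 9, 3, 10)


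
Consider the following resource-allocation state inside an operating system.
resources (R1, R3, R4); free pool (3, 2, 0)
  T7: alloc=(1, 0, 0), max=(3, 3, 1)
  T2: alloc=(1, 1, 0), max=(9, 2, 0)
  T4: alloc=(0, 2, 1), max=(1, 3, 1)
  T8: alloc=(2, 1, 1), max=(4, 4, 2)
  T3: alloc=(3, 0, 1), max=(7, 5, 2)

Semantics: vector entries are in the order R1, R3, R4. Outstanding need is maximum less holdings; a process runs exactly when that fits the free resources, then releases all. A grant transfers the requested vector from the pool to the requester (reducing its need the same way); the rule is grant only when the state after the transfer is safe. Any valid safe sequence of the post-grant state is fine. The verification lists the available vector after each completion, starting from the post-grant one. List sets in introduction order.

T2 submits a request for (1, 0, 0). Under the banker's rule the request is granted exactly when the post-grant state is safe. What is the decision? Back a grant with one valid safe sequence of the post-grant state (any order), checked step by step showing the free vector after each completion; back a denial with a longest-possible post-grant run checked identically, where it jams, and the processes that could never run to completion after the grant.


GRANT — the state after the grant stays safe, e.g. via T4, T8, T7, T3, T2.
Key observation: even at the reduced pool (2, 2, 0), T4 fits immediately, so safety survives the grant.
Step-by-step check of the post-grant state:
  pool = (2, 2, 0)
  T4: need (1, 1, 0) fits (2, 2, 0); releases (0, 2, 1), pool now (2, 4, 1)
  T8: need (2, 3, 1) fits (2, 4, 1); releases (2, 1, 1), pool now (4, 5, 2)
  T7: need (2, 3, 1) fits (4, 5, 2); releases (1, 0, 0), pool now (5, 5, 2)
  T3: need (4, 5, 1) fits (5, 5, 2); releases (3, 0, 1), pool now (8, 5, 3)
  T2: need (7, 1, 0) fits (8, 5, 3); releases (2, 1, 0), pool now (10, 6, 3)


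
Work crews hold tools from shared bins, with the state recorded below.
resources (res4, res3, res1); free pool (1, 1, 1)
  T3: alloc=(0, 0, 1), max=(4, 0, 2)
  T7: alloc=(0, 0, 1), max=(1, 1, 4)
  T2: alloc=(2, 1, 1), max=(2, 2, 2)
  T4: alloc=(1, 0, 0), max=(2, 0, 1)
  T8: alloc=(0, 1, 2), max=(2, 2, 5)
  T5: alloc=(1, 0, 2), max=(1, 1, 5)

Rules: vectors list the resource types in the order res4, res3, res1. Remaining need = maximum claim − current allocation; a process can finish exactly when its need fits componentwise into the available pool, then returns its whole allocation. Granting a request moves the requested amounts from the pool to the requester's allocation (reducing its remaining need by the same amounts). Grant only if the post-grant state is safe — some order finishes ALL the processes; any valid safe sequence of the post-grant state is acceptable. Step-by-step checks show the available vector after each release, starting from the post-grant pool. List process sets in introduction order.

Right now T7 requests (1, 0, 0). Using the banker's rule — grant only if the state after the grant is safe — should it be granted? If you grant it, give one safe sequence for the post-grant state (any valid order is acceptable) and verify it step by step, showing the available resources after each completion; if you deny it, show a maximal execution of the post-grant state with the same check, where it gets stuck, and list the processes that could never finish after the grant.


DENY — the pretend-granted state is unsafe.
Key observation: after T2, T4 the pool peaks at (3, 2, 2), and each blocked process is short somewhere: T3 on res4; T7 on res1; T8 on res1; T5 on res1.
On the post-grant state, T2, T4 is a maximal run — nothing extends it. Verifying each step:
  pool = (0, 1, 1)
  T2 needs (0, 1, 1) <= (0, 1, 1) -> finishes; pool += (2, 1, 1) = (2, 2, 2)
  T4 needs (1, 0, 1) <= (2, 2, 2) -> finishes; pool += (1, 0, 0) = (3, 2, 2)
  blocked: T3 wants (4, 0, 1), pool (3, 2, 2) — not enough res4
  blocked: T7 wants (0, 1, 3), pool (3, 2, 2) — not enough res1
  blocked: T8 wants (2, 1, 3), pool (3, 2, 2) — not enough res1
  blocked: T5 wants (0, 1, 3), pool (3, 2, 2) — not enough res1
Processes that could never finish after the grant: T3, T7, T8 and T5.


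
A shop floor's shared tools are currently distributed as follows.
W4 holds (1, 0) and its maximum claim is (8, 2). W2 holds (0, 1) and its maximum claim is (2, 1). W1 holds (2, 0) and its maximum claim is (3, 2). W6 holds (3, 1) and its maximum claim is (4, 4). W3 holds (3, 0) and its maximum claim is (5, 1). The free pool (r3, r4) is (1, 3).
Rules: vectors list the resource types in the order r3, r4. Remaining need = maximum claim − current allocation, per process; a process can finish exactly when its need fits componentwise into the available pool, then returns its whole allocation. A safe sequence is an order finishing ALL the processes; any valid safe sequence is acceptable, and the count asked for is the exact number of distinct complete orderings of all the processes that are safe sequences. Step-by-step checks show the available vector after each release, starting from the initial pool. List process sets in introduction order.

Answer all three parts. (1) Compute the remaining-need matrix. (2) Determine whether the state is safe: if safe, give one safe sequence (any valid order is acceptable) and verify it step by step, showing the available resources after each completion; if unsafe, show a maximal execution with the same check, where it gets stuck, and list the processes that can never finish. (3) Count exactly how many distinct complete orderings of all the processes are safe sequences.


(1) Need matrix, components ordered r3, r4:
  W4: (7, 2)
  W2: (2, 0)
  W1: (1, 2)
  W6: (1, 3)
  W3: (2, 1)
(2) The state is SAFE; one workable sequence: W1, W6, W2, W3, W4.
Key observation: the order's first zero-slack moment is W1 ((1, 2) needed, (1, 3) free — a requested resource with nothing to spare).
Step-by-step check:
  pool = (1, 3)
  W1: need (1, 2) fits (1, 3); releases (2, 0), pool now (3, 3)
  W6: need (1, 3) fits (3, 3); releases (3, 1), pool now (6, 4)
  W2: need (2, 0) fits (6, 4); releases (0, 1), pool now (6, 5)
  W3: need (2, 1) fits (6, 5); releases (3, 0), pool now (9, 5)
  W4: need (7, 2) fits (9, 5); releases (1, 0), pool now (10, 5)
(3) Precisely 20 of the possible complete orderings are safe sequences.


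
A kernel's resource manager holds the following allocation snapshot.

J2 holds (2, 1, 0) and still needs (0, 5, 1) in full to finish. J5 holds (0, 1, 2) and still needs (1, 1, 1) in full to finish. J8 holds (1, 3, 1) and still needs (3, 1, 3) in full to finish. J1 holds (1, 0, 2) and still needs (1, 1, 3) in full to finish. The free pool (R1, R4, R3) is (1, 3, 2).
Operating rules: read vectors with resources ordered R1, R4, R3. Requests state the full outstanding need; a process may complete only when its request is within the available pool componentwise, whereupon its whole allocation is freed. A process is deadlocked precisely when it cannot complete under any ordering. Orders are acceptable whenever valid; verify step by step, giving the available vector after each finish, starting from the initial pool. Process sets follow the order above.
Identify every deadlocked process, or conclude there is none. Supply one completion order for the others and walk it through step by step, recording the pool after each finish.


Deadlocked set: J2 and J8.
Key observation: after J5, J1 the pool peaks at (2, 4, 6), and each blocked process is short somewhere: J2 on R4; J8 on R1.
A valid finishing order for the others: J5, J1. Walking it through:
  pool = (1, 3, 2)
  J5 needs (1, 1, 1) <= (1, 3, 2) -> finishes; pool += (0, 1, 2) = (1, 4, 4)
  J1 needs (1, 1, 3) <= (1, 4, 4) -> finishes; pool += (1, 0, 2) = (2, 4, 6)
The blocked processes can never fit:
  blocked: J2 wants (0, 5, 1), pool (2, 4, 6) — not enough R4
  blocked: J8 wants (3, 1, 3), pool (2, 4, 6) — not enough R1


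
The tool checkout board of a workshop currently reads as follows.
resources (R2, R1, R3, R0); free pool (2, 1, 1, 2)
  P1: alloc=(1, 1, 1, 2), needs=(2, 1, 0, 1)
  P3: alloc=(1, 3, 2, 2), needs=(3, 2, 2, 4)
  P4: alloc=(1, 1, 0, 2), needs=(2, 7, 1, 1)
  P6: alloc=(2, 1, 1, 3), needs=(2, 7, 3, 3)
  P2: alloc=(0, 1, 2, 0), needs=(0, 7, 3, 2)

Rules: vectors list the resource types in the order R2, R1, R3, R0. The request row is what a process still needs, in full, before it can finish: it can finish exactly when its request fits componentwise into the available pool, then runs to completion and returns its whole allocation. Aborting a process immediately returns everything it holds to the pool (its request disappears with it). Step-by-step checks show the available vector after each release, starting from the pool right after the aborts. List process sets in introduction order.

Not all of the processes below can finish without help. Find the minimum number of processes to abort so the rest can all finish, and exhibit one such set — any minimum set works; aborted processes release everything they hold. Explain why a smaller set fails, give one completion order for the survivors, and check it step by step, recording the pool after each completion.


Abort P4 and P2.
Key observation: P6 was stuck for good until P4 and P2 gave back (1, 2, 2, 2); in the order shown it finishes at step 3.
No one abort is enough; case by case: P1 alone leaves P4 blocked (short on R1); P3 alone leaves P4 blocked (short on R1); P4 alone leaves P6 blocked (short on R1); P6 alone leaves P4 blocked (short on R1); P2 alone leaves P4 blocked (short on R1).
One survivor order: P3, P1, P6. Verifying each step (post-abort pool first):
  pool = (3, 3, 3, 4)
  run P3 (needs (3, 2, 2, 4), free (3, 3, 3, 4)); after release of (1, 3, 2, 2) the pool is (4, 6, 5, 6)
  run P1 (needs (2, 1, 0, 1), free (4, 6, 5, 6)); after release of (1, 1, 1, 2) the pool is (5, 7, 6, 8)
  run P6 (needs (2, 7, 3, 3), free (5, 7, 6, 8)); after release of (2, 1, 1, 3) the pool is (7, 8, 7, 11)


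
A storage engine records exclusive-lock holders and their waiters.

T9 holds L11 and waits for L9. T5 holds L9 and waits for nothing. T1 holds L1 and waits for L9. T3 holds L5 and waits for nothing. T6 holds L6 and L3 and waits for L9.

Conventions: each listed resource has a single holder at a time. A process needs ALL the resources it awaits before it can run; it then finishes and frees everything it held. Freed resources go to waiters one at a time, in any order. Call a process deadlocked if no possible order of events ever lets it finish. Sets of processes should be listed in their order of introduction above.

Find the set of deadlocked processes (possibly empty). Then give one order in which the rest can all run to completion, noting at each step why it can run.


No process is deadlocked.
Key observation: the wait relation is loop-free; peeling off processes with no waits unwinds the whole state.
The rest can finish in the order T5, T3, T6, T9, T1.
Walking it through:
  T5: no waits; runs immediately, freeing L9
  T3: no waits; runs immediately, freeing L5
  run T6 (all its waits — L9 — are resolved); releases L6 and L3
  run T9 (all its waits — L9 — are resolved); releases L11
  run T1 (all its waits — L9 — are resolved); releases L1


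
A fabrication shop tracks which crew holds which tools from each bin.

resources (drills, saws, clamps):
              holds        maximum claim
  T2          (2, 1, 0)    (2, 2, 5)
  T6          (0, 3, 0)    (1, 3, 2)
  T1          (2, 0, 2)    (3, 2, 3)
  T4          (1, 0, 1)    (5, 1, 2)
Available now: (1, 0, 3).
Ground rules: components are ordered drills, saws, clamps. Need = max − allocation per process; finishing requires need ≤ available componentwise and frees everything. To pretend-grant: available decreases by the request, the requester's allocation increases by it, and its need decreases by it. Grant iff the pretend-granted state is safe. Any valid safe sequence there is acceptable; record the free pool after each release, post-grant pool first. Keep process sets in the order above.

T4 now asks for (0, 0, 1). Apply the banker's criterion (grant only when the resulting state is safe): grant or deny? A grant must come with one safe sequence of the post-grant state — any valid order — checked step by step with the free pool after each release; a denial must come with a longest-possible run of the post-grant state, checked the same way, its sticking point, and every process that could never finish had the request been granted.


DENY. Granting would leave the state unsafe.
Key observation: after T6, T1 the pool peaks at (3, 3, 4), and each blocked process is short somewhere: T2 on clamps; T4 on drills.
Pretend the grant happened; the run T6, T1 goes as far as possible. Step-by-step check:
  pool = (1, 0, 2)
  T6 needs (1, 0, 2) <= (1, 0, 2) -> finishes; pool += (0, 3, 0) = (1, 3, 2)
  T1 needs (1, 2, 1) <= (1, 3, 2) -> finishes; pool += (2, 0, 2) = (3, 3, 4)
  T2 cannot run: need (0, 1, 5) vs free (3, 3, 4) (insufficient clamps)
  T4 cannot run: need (4, 1, 0) vs free (3, 3, 4) (insufficient drills)
Processes that could never finish after the grant: T2 and T4.


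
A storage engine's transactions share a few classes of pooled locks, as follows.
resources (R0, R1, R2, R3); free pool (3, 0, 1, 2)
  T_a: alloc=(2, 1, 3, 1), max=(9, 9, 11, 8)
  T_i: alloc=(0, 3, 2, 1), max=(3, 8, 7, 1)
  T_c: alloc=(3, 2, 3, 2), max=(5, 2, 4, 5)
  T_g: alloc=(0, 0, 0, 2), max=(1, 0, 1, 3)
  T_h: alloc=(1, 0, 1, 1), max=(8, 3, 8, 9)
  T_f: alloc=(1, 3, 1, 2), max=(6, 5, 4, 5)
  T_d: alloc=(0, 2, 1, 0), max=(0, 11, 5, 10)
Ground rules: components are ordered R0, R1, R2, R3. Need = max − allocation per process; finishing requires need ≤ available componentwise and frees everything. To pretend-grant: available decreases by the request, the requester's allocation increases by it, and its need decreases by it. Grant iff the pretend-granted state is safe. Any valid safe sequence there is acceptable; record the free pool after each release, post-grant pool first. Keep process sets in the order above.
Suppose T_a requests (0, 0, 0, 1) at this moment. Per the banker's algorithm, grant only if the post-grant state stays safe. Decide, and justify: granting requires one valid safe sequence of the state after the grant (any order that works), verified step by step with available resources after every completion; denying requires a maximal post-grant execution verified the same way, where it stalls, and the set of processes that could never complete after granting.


GRANT: granting preserves safety; a valid post-grant sequence is T_g, T_c, T_f, T_i, T_h, T_a, T_d.
Key observation: after the grant the pool drops to (3, 0, 1, 1), which still lets T_g finish first and unwind the rest.
Step-by-step check of the post-grant state:
  pool = (3, 0, 1, 1)
  T_g: need (1, 0, 1, 1) fits (3, 0, 1, 1); releases (0, 0, 0, 2), pool now (3, 0, 1, 3)
  T_c: need (2, 0, 1, 3) fits (3, 0, 1, 3); releases (3, 2, 3, 2), pool now (6, 2, 4, 5)
  T_f: need (5, 2, 3, 3) fits (6, 2, 4, 5); releases (1, 3, 1, 2), pool now (7, 5, 5, 7)
  T_i: need (3, 5, 5, 0) fits (7, 5, 5, 7); releases (0, 3, 2, 1), pool now (7, 8, 7, 8)
  T_h: need (7, 3, 7, 8) fits (7, 8, 7, 8); releases (1, 0, 1, 1), pool now (8, 8, 8, 9)
  T_a: need (7, 8, 8, 6) fits (8, 8, 8, 9); releases (2, 1, 3, 2), pool now (10, 9, 11, 11)
  T_d: need (0, 9, 4, 10) fits (10, 9, 11, 11); releases (0, 2, 1, 0), pool now (10, 11, 12, 11)


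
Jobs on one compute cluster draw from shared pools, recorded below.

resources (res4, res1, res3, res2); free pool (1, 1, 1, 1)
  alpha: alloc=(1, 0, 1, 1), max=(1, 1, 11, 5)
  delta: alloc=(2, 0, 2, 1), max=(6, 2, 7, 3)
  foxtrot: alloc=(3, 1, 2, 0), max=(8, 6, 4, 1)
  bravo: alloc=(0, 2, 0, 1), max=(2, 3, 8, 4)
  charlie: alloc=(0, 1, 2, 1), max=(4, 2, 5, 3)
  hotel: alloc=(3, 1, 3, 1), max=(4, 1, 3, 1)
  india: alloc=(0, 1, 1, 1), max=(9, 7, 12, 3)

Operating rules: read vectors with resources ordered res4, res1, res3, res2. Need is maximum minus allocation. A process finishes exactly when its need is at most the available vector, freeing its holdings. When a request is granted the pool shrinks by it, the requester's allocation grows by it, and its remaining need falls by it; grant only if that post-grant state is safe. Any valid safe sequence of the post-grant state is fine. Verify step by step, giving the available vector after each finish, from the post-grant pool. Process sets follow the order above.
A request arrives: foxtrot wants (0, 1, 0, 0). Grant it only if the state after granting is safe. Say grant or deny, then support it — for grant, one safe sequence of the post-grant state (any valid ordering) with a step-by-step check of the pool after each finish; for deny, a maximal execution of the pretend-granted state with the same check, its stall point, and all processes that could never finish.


GRANT. The post-grant state is safe; one safe sequence: hotel, charlie, delta, bravo, foxtrot, alpha, india.
Key observation: with (1, 0, 1, 1) left after the transfer, hotel can run at once — the state stays safe.
Verifying the post-grant state step by step:
  pool = (1, 0, 1, 1)
  hotel needs (1, 0, 0, 0) <= (1, 0, 1, 1) -> finishes; pool += (3, 1, 3, 1) = (4, 1, 4, 2)
  charlie needs (4, 1, 3, 2) <= (4, 1, 4, 2) -> finishes; pool += (0, 1, 2, 1) = (4, 2, 6, 3)
  delta needs (4, 2, 5, 2) <= (4, 2, 6, 3) -> finishes; pool += (2, 0, 2, 1) = (6, 2, 8, 4)
  bravo needs (2, 1, 8, 3) <= (6, 2, 8, 4) -> finishes; pool += (0, 2, 0, 1) = (6, 4, 8, 5)
  foxtrot needs (5, 4, 2, 1) <= (6, 4, 8, 5) -> finishes; pool += (3, 2, 2, 0) = (9, 6, 10, 5)
  alpha needs (0, 1, 10, 4) <= (9, 6, 10, 5) -> finishes; pool += (1, 0, 1, 1) = (10, 6, 11, 6)
  india needs (9, 6, 11, 2) <= (10, 6, 11, 6) -> finishes; pool += (0, 1, 1, 1) = (10, 7, 12, 7)


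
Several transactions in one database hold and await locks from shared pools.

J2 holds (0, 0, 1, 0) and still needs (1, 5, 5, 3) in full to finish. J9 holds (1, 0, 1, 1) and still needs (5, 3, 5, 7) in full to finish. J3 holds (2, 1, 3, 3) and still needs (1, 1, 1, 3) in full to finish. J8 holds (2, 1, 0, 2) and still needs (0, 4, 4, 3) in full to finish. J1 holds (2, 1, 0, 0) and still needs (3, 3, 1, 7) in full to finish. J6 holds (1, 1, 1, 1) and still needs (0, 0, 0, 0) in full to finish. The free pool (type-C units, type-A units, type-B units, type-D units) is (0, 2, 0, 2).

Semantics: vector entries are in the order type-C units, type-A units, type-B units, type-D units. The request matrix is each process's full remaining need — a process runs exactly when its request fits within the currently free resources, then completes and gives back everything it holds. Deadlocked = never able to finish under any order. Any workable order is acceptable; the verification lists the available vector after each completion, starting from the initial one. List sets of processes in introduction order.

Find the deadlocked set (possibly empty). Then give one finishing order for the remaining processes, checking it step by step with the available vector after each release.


Deadlocked set: J2 and J9.
Key observation: J6, J3, J8, J1 can finish, but then (7, 6, 4, 8) is all there is, and the blocked group's type-B units demands exceed it.
A valid finishing order for the others: J6, J3, J8, J1. Step-by-step check:
  pool = (0, 2, 0, 2)
  J6: need (0, 0, 0, 0) fits (0, 2, 0, 2); releases (1, 1, 1, 1), pool now (1, 3, 1, 3)
  J3: need (1, 1, 1, 3) fits (1, 3, 1, 3); releases (2, 1, 3, 3), pool now (3, 4, 4, 6)
  J8: need (0, 4, 4, 3) fits (3, 4, 4, 6); releases (2, 1, 0, 2), pool now (5, 5, 4, 8)
  J1: need (3, 3, 1, 7) fits (5, 5, 4, 8); releases (2, 1, 0, 0), pool now (7, 6, 4, 8)
The blocked processes can never fit:
  J2 cannot run: need (1, 5, 5, 3) vs free (7, 6, 4, 8) (insufficient type-B units)
  J9 cannot run: need (5, 3, 5, 7) vs free (7, 6, 4, 8) (insufficient type-B units)


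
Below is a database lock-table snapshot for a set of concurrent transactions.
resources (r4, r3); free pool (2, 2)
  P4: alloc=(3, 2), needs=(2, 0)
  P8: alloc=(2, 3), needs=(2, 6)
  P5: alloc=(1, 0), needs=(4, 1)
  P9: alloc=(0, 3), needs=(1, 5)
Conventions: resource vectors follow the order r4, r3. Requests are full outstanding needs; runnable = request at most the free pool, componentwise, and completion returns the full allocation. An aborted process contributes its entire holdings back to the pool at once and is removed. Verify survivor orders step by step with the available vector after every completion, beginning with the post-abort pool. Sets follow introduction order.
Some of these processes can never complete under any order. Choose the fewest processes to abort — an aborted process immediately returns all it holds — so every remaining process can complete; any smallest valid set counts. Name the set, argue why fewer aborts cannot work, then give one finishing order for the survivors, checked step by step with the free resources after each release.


Minimum abort set: P9.
Key observation: P8 was stuck for good until P9 gave back (0, 3); in the order shown it finishes at step 2.
Why nothing smaller works: aborting no one leaves the state deadlocked as given.
Survivors finish in the order: P4, P8, P5. Walking it through (pool after the aborts first):
  pool = (2, 5)
  run P4 (needs (2, 0), free (2, 5)); after release of (3, 2) the pool is (5, 7)
  run P8 (needs (2, 6), free (5, 7)); after release of (2, 3) the pool is (7, 10)
  run P5 (needs (4, 1), free (7, 10)); after release of (1, 0) the pool is (8, 10)


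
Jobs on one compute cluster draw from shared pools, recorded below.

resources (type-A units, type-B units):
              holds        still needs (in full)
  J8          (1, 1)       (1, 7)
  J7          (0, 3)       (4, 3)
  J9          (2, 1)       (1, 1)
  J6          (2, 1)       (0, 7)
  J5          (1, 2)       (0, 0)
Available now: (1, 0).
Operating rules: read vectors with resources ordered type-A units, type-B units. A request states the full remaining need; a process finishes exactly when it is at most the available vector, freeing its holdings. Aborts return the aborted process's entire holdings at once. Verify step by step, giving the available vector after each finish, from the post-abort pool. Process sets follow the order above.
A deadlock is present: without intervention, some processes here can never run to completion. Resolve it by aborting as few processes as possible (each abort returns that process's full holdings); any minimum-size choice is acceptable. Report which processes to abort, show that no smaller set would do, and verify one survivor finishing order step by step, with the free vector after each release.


Minimum abort set: J6.
Key observation: the deadlocked J8 becomes finishable only because J6 released (2, 1); it completes at step 4 below.
Minimality: the empty abort set fails — the state is deadlocked as it stands.
The survivors complete as J5, J7, J9, J8. Step-by-step check (starting from the post-abort pool):
  pool = (3, 1)
  J5: need (0, 0) fits (3, 1); releases (1, 2), pool now (4, 3)
  J7: need (4, 3) fits (4, 3); releases (0, 3), pool now (4, 6)
  J9: need (1, 1) fits (4, 6); releases (2, 1), pool now (6, 7)
  J8: need (1, 7) fits (6, 7); releases (1, 1), pool now (7, 8)


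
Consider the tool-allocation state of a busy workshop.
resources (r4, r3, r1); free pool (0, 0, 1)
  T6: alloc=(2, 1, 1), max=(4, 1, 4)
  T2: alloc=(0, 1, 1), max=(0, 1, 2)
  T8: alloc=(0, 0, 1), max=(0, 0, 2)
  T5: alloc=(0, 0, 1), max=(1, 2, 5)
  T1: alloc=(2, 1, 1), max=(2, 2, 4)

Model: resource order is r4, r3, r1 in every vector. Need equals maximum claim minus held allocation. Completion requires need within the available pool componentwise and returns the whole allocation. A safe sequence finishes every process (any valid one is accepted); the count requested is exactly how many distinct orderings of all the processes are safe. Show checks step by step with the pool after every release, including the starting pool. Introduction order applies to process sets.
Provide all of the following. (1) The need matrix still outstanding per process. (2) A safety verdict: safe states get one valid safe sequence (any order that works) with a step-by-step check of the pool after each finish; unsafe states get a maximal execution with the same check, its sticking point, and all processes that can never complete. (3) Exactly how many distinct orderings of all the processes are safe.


(1) Remaining need (order r4, r3, r1):
  T6: (2, 0, 3)
  T2: (0, 0, 1)
  T8: (0, 0, 1)
  T5: (1, 2, 4)
  T1: (0, 1, 3)
(2) SAFE, for example via the order T8, T2, T1, T6, T5.
Key observation: T8 is the earliest step where a requested resource binds exactly: need (0, 0, 1), pool (0, 0, 1) at its turn.
Walking it through:
  pool = (0, 0, 1)
  run T8 (needs (0, 0, 1), free (0, 0, 1)); after release of (0, 0, 1) the pool is (0, 0, 2)
  run T2 (needs (0, 0, 1), free (0, 0, 2)); after release of (0, 1, 1) the pool is (0, 1, 3)
  run T1 (needs (0, 1, 3), free (0, 1, 3)); after release of (2, 1, 1) the pool is (2, 2, 4)
  run T6 (needs (2, 0, 3), free (2, 2, 4)); after release of (2, 1, 1) the pool is (4, 3, 5)
  run T5 (needs (1, 2, 4), free (4, 3, 5)); after release of (0, 0, 1) the pool is (4, 3, 6)
(3) Precisely 4 of the possible complete orderings are safe sequences.


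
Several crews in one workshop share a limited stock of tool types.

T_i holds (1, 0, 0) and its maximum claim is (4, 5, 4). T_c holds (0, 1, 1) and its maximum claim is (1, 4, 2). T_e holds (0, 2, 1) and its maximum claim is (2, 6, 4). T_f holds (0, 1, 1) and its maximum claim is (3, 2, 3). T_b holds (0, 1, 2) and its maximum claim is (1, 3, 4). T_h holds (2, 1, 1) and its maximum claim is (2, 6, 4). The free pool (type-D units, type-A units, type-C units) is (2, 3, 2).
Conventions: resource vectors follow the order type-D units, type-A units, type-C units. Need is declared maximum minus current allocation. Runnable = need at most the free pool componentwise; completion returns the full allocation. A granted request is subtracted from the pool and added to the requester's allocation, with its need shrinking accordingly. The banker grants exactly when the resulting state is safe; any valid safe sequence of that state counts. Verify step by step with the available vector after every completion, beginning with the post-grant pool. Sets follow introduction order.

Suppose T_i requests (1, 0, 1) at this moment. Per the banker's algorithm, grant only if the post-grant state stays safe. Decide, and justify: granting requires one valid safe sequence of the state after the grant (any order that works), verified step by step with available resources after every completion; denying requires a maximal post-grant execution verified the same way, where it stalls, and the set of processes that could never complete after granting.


GRANT. The post-grant state is safe; one safe sequence: T_c, T_b, T_h, T_e, T_f, T_i.
Key observation: (1, 3, 1) free after granting still covers T_c first, and each release covers the next.
Check on the post-grant state, step by step:
  pool = (1, 3, 1)
  T_c needs (1, 3, 1) <= (1, 3, 1) -> finishes; pool += (0, 1, 1) = (1, 4, 2)
  T_b needs (1, 2, 2) <= (1, 4, 2) -> finishes; pool += (0, 1, 2) = (1, 5, 4)
  T_h needs (0, 5, 3) <= (1, 5, 4) -> finishes; pool += (2, 1, 1) = (3, 6, 5)
  T_e needs (2, 4, 3) <= (3, 6, 5) -> finishes; pool += (0, 2, 1) = (3, 8, 6)
  T_f needs (3, 1, 2) <= (3, 8, 6) -> finishes; pool += (0, 1, 1) = (3, 9, 7)
  T_i needs (2, 5, 3) <= (3, 9, 7) -> finishes; pool += (2, 0, 1) = (5, 9, 8)


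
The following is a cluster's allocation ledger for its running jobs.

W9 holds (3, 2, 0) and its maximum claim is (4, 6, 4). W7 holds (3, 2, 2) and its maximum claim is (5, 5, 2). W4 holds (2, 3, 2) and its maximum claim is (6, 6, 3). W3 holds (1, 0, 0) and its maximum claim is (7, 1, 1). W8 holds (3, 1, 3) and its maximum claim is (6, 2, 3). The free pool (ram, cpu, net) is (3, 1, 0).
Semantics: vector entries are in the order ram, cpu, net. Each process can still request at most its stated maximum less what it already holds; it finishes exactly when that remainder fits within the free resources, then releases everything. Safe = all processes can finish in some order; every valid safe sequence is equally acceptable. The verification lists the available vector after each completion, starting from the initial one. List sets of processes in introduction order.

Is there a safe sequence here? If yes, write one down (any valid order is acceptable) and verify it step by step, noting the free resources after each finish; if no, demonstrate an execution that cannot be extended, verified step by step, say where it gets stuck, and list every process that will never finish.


The state is UNSAFE.
Key observation: W8, W3 can finish, but then (7, 2, 3) is all there is, and the blocked group's cpu demands exceed it.
A maximal execution: W8, W3 — then nothing else fits. Verifying each step:
  pool = (3, 1, 0)
  W8 needs (3, 1, 0) <= (3, 1, 0) -> finishes; pool += (3, 1, 3) = (6, 2, 3)
  W3 needs (6, 1, 1) <= (6, 2, 3) -> finishes; pool += (1, 0, 0) = (7, 2, 3)
  W9 cannot run: need (1, 4, 4) vs free (7, 2, 3) (insufficient cpu and net)
  W7 cannot run: need (2, 3, 0) vs free (7, 2, 3) (insufficient cpu)
  W4 cannot run: need (4, 3, 1) vs free (7, 2, 3) (insufficient cpu)
Never able to finish: W9, W7 and W4.


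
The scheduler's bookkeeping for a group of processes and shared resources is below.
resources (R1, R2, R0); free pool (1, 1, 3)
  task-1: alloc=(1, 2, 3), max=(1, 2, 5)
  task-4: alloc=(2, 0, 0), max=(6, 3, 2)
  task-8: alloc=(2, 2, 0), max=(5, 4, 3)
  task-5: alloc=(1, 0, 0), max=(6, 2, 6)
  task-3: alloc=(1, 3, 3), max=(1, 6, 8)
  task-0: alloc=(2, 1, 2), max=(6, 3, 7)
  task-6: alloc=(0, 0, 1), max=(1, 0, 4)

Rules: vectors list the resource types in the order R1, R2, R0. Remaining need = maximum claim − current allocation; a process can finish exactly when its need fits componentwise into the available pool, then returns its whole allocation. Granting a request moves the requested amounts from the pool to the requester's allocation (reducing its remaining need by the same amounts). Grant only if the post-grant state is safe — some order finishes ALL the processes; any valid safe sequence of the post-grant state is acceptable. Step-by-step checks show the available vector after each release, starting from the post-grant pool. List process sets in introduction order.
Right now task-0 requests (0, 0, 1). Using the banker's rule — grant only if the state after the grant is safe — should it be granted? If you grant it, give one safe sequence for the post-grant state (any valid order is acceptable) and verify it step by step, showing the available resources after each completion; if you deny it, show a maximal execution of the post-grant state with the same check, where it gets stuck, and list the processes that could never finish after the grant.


GRANT — the state after the grant stays safe, e.g. via task-1, task-3, task-6, task-8, task-5, task-0, task-4.
Key observation: after the grant the pool drops to (1, 1, 2), which still lets task-1 finish first and unwind the rest.
Check on the post-grant state, step by step:
  pool = (1, 1, 2)
  task-1 needs (0, 0, 2) <= (1, 1, 2) -> finishes; pool += (1, 2, 3) = (2, 3, 5)
  task-3 needs (0, 3, 5) <= (2, 3, 5) -> finishes; pool += (1, 3, 3) = (3, 6, 8)
  task-6 needs (1, 0, 3) <= (3, 6, 8) -> finishes; pool += (0, 0, 1) = (3, 6, 9)
  task-8 needs (3, 2, 3) <= (3, 6, 9) -> finishes; pool += (2, 2, 0) = (5, 8, 9)
  task-5 needs (5, 2, 6) <= (5, 8, 9) -> finishes; pool += (1, 0, 0) = (6, 8, 9)
  task-0 needs (4, 2, 4) <= (6, 8, 9) -> finishes; pool += (2, 1, 3) = (8, 9, 12)
  task-4 needs (4, 3, 2) <= (8, 9, 12) -> finishes; pool += (2, 0, 0) = (10, 9, 12)


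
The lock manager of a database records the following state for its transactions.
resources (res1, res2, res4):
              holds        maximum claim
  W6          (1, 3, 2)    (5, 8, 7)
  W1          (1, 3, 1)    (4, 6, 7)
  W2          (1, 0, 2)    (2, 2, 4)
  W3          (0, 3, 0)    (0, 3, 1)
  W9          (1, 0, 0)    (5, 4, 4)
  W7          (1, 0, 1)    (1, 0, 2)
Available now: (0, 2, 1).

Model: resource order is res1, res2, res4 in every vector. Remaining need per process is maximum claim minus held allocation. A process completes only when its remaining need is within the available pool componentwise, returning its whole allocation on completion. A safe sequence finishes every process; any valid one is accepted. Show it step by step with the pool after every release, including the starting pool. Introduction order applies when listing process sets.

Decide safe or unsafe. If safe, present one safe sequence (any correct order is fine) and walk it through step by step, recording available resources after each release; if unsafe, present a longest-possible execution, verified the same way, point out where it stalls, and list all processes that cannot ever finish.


The state is UNSAFE.
Key observation: once W7, W2, W3 finish, the pool peaks at (2, 5, 4) — and every remaining process still needs more res1 than that.
Going as far as possible: W7, W2, W3; after that, nothing fits. Step-by-step check:
  pool = (0, 2, 1)
  W7: need (0, 0, 1) fits (0, 2, 1); releases (1, 0, 1), pool now (1, 2, 2)
  W2: need (1, 2, 2) fits (1, 2, 2); releases (1, 0, 2), pool now (2, 2, 4)
  W3: need (0, 0, 1) fits (2, 2, 4); releases (0, 3, 0), pool now (2, 5, 4)
  W6 still needs (4, 5, 5) but only (2, 5, 4) is free — short on res1 and res4
  W1 still needs (3, 3, 6) but only (2, 5, 4) is free — short on res1 and res4
  W9 still needs (4, 4, 4) but only (2, 5, 4) is free — short on res1
Never able to finish: W6, W1 and W9.


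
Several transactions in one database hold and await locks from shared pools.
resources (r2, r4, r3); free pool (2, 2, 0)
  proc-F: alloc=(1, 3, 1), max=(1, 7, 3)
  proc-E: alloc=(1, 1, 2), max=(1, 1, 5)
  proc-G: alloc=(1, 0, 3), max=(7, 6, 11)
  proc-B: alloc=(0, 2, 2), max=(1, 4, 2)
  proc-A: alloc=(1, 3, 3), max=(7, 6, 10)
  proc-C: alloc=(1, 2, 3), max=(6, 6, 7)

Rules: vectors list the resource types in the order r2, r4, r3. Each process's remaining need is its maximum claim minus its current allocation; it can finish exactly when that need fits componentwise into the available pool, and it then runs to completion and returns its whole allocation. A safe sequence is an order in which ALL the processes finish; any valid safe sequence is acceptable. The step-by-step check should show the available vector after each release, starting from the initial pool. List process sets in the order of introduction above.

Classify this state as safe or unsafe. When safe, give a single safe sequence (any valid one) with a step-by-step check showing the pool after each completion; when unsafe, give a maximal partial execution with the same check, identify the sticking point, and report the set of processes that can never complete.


The state is UNSAFE.
Key observation: r2 is the bottleneck — with proc-B, proc-F, proc-E done the pool holds (4, 8, 5), short of every remaining need.
Going as far as possible: proc-B, proc-F, proc-E; after that, nothing fits. Verifying each step:
  pool = (2, 2, 0)
  proc-B needs (1, 2, 0) <= (2, 2, 0) -> finishes; pool += (0, 2, 2) = (2, 4, 2)
  proc-F needs (0, 4, 2) <= (2, 4, 2) -> finishes; pool += (1, 3, 1) = (3, 7, 3)
  proc-E needs (0, 0, 3) <= (3, 7, 3) -> finishes; pool += (1, 1, 2) = (4, 8, 5)
  proc-G cannot run: need (6, 6, 8) vs free (4, 8, 5) (insufficient r2 and r3)
  proc-A cannot run: need (6, 3, 7) vs free (4, 8, 5) (insufficient r2 and r3)
  proc-C cannot run: need (5, 4, 4) vs free (4, 8, 5) (insufficient r2)
Processes that can never finish: proc-G, proc-A and proc-C.


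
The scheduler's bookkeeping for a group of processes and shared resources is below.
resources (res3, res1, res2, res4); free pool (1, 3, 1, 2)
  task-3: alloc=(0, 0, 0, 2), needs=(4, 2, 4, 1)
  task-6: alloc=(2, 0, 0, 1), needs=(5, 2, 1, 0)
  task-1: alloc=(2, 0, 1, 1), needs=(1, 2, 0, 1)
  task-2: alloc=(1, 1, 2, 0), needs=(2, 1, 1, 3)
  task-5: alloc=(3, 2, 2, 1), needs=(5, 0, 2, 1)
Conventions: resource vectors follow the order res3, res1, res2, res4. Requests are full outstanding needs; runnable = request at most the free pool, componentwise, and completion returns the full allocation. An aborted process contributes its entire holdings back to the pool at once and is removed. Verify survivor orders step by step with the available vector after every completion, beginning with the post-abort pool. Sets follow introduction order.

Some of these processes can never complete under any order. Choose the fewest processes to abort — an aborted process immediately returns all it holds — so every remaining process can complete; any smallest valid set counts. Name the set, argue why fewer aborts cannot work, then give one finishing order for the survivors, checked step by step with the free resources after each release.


Abort task-5.
Key observation: the deadlocked task-6 becomes finishable only because task-5 released (3, 2, 2, 1); it completes at step 3 below.
No smaller set exists: with zero aborts the deadlock remains.
Survivors finish in the order: task-2, task-3, task-6, task-1. Check, step by step (pool after the aborts first):
  pool = (4, 5, 3, 3)
  task-2 needs (2, 1, 1, 3) <= (4, 5, 3, 3) -> finishes; pool += (1, 1, 2, 0) = (5, 6, 5, 3)
  task-3 needs (4, 2, 4, 1) <= (5, 6, 5, 3) -> finishes; pool += (0, 0, 0, 2) = (5, 6, 5, 5)
  task-6 needs (5, 2, 1, 0) <= (5, 6, 5, 5) -> finishes; pool += (2, 0, 0, 1) = (7, 6, 5, 6)
  task-1 needs (1, 2, 0, 1) <= (7, 6, 5, 6) -> finishes; pool += (2, 0, 1, 1) = (9, 6, 6, 7)
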